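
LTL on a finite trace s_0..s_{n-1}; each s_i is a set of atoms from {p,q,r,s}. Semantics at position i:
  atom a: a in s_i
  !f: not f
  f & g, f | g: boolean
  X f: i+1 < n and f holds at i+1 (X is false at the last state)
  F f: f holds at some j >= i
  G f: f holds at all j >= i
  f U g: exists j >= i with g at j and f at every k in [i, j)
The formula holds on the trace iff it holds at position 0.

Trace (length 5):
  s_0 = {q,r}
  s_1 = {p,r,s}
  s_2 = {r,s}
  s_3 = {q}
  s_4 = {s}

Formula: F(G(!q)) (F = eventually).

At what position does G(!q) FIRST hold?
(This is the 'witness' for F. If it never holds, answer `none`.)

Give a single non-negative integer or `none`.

s_0={q,r}: G(!q)=False !q=False q=True
s_1={p,r,s}: G(!q)=False !q=True q=False
s_2={r,s}: G(!q)=False !q=True q=False
s_3={q}: G(!q)=False !q=False q=True
s_4={s}: G(!q)=True !q=True q=False
F(G(!q)) holds; first witness at position 4.

Answer: 4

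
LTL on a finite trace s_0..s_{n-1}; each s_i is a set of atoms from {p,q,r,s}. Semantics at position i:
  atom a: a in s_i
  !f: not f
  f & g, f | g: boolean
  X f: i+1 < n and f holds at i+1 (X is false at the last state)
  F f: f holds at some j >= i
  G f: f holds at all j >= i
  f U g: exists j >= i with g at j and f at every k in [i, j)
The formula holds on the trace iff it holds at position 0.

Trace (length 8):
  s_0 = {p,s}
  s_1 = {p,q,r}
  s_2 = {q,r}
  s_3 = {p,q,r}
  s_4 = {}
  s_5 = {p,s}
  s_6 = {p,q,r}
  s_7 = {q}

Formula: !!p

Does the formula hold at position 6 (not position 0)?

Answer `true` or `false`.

Answer: true

Derivation:
s_0={p,s}: !!p=True !p=False p=True
s_1={p,q,r}: !!p=True !p=False p=True
s_2={q,r}: !!p=False !p=True p=False
s_3={p,q,r}: !!p=True !p=False p=True
s_4={}: !!p=False !p=True p=False
s_5={p,s}: !!p=True !p=False p=True
s_6={p,q,r}: !!p=True !p=False p=True
s_7={q}: !!p=False !p=True p=False
Evaluating at position 6: result = True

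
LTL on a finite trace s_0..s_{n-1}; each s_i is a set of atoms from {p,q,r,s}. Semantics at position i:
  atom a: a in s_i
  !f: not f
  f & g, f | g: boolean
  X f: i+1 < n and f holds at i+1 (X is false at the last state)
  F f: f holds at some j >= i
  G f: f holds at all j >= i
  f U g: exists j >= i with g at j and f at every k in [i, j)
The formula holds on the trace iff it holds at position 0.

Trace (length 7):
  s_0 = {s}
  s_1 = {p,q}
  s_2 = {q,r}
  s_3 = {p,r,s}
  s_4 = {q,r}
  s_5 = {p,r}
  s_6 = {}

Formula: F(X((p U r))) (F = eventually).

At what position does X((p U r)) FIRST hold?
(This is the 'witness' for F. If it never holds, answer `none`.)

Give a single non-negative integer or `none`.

s_0={s}: X((p U r))=True (p U r)=False p=False r=False
s_1={p,q}: X((p U r))=True (p U r)=True p=True r=False
s_2={q,r}: X((p U r))=True (p U r)=True p=False r=True
s_3={p,r,s}: X((p U r))=True (p U r)=True p=True r=True
s_4={q,r}: X((p U r))=True (p U r)=True p=False r=True
s_5={p,r}: X((p U r))=False (p U r)=True p=True r=True
s_6={}: X((p U r))=False (p U r)=False p=False r=False
F(X((p U r))) holds; first witness at position 0.

Answer: 0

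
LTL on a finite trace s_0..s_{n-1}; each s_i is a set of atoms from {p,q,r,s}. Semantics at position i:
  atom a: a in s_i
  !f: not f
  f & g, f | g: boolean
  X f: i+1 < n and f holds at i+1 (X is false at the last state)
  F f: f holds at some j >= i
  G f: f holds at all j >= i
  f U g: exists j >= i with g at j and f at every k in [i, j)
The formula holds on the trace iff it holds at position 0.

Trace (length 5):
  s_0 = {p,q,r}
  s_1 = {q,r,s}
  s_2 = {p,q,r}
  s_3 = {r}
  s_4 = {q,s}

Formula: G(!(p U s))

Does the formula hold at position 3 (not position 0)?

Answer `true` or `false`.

s_0={p,q,r}: G(!(p U s))=False !(p U s)=False (p U s)=True p=True s=False
s_1={q,r,s}: G(!(p U s))=False !(p U s)=False (p U s)=True p=False s=True
s_2={p,q,r}: G(!(p U s))=False !(p U s)=True (p U s)=False p=True s=False
s_3={r}: G(!(p U s))=False !(p U s)=True (p U s)=False p=False s=False
s_4={q,s}: G(!(p U s))=False !(p U s)=False (p U s)=True p=False s=True
Evaluating at position 3: result = False

Answer: false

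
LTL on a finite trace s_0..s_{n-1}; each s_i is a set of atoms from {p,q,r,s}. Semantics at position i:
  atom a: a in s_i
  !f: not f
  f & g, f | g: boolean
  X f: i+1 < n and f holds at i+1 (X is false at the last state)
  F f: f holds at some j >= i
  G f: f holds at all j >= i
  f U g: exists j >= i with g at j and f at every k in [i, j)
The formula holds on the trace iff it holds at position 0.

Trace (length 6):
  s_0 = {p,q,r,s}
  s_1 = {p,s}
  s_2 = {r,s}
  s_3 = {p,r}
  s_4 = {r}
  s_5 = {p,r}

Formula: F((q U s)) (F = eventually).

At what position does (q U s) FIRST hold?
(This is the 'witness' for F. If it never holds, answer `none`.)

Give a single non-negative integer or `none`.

Answer: 0

Derivation:
s_0={p,q,r,s}: (q U s)=True q=True s=True
s_1={p,s}: (q U s)=True q=False s=True
s_2={r,s}: (q U s)=True q=False s=True
s_3={p,r}: (q U s)=False q=False s=False
s_4={r}: (q U s)=False q=False s=False
s_5={p,r}: (q U s)=False q=False s=False
F((q U s)) holds; first witness at position 0.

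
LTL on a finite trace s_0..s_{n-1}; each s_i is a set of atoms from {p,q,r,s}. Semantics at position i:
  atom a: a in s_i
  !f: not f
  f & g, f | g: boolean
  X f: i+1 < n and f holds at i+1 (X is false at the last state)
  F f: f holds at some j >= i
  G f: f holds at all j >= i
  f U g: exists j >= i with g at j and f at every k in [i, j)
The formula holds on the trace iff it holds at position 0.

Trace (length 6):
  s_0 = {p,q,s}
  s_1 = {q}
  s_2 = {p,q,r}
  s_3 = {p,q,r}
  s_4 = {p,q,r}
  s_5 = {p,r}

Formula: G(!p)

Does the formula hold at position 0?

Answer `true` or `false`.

Answer: false

Derivation:
s_0={p,q,s}: G(!p)=False !p=False p=True
s_1={q}: G(!p)=False !p=True p=False
s_2={p,q,r}: G(!p)=False !p=False p=True
s_3={p,q,r}: G(!p)=False !p=False p=True
s_4={p,q,r}: G(!p)=False !p=False p=True
s_5={p,r}: G(!p)=False !p=False p=True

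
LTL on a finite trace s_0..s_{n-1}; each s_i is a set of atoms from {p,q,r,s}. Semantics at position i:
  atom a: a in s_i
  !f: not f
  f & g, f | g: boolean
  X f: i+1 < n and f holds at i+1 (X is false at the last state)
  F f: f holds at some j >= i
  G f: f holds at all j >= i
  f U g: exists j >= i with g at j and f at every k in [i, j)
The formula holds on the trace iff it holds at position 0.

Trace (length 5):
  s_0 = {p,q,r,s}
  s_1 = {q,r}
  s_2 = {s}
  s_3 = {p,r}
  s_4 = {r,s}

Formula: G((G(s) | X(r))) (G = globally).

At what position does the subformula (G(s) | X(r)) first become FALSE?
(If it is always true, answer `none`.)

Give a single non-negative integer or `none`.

Answer: 1

Derivation:
s_0={p,q,r,s}: (G(s) | X(r))=True G(s)=False s=True X(r)=True r=True
s_1={q,r}: (G(s) | X(r))=False G(s)=False s=False X(r)=False r=True
s_2={s}: (G(s) | X(r))=True G(s)=False s=True X(r)=True r=False
s_3={p,r}: (G(s) | X(r))=True G(s)=False s=False X(r)=True r=True
s_4={r,s}: (G(s) | X(r))=True G(s)=True s=True X(r)=False r=True
G((G(s) | X(r))) holds globally = False
First violation at position 1.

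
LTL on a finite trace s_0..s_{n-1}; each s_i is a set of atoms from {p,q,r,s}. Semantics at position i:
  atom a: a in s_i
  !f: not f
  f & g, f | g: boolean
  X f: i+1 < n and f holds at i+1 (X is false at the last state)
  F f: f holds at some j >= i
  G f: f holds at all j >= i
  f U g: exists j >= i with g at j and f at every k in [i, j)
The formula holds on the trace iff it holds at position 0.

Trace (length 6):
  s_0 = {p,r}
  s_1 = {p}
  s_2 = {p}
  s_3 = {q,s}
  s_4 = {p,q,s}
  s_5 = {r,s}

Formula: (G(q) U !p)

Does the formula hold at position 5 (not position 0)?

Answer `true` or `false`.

Answer: true

Derivation:
s_0={p,r}: (G(q) U !p)=False G(q)=False q=False !p=False p=True
s_1={p}: (G(q) U !p)=False G(q)=False q=False !p=False p=True
s_2={p}: (G(q) U !p)=False G(q)=False q=False !p=False p=True
s_3={q,s}: (G(q) U !p)=True G(q)=False q=True !p=True p=False
s_4={p,q,s}: (G(q) U !p)=False G(q)=False q=True !p=False p=True
s_5={r,s}: (G(q) U !p)=True G(q)=False q=False !p=True p=False
Evaluating at position 5: result = True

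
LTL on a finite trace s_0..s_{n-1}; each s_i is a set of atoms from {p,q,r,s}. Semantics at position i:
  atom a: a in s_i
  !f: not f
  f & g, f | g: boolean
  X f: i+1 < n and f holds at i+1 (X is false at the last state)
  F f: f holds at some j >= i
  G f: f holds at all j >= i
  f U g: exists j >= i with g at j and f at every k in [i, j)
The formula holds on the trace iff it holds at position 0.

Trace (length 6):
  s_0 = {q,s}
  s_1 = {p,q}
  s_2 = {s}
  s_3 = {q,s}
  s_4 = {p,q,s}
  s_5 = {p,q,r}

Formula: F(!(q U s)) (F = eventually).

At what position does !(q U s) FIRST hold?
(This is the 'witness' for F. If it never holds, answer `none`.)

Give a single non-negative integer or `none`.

Answer: 5

Derivation:
s_0={q,s}: !(q U s)=False (q U s)=True q=True s=True
s_1={p,q}: !(q U s)=False (q U s)=True q=True s=False
s_2={s}: !(q U s)=False (q U s)=True q=False s=True
s_3={q,s}: !(q U s)=False (q U s)=True q=True s=True
s_4={p,q,s}: !(q U s)=False (q U s)=True q=True s=True
s_5={p,q,r}: !(q U s)=True (q U s)=False q=True s=False
F(!(q U s)) holds; first witness at position 5.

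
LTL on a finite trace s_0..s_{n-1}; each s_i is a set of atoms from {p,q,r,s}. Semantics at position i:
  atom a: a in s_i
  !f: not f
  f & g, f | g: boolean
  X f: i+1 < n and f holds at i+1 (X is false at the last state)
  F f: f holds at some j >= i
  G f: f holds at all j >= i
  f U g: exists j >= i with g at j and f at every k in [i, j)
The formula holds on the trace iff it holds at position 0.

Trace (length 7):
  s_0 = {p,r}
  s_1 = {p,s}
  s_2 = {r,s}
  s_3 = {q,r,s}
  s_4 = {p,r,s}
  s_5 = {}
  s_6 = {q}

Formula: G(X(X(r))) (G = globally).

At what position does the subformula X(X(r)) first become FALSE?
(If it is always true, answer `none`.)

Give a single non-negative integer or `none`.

s_0={p,r}: X(X(r))=True X(r)=False r=True
s_1={p,s}: X(X(r))=True X(r)=True r=False
s_2={r,s}: X(X(r))=True X(r)=True r=True
s_3={q,r,s}: X(X(r))=False X(r)=True r=True
s_4={p,r,s}: X(X(r))=False X(r)=False r=True
s_5={}: X(X(r))=False X(r)=False r=False
s_6={q}: X(X(r))=False X(r)=False r=False
G(X(X(r))) holds globally = False
First violation at position 3.

Answer: 3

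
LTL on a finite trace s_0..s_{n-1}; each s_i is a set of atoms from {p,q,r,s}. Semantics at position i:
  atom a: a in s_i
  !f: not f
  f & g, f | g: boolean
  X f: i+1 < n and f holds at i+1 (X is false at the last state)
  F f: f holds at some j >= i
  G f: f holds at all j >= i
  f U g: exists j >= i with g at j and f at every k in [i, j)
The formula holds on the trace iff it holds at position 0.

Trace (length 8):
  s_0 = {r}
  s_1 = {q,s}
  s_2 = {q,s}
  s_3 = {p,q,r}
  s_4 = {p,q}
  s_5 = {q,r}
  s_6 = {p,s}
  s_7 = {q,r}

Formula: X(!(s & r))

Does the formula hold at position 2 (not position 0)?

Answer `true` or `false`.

s_0={r}: X(!(s & r))=True !(s & r)=True (s & r)=False s=False r=True
s_1={q,s}: X(!(s & r))=True !(s & r)=True (s & r)=False s=True r=False
s_2={q,s}: X(!(s & r))=True !(s & r)=True (s & r)=False s=True r=False
s_3={p,q,r}: X(!(s & r))=True !(s & r)=True (s & r)=False s=False r=True
s_4={p,q}: X(!(s & r))=True !(s & r)=True (s & r)=False s=False r=False
s_5={q,r}: X(!(s & r))=True !(s & r)=True (s & r)=False s=False r=True
s_6={p,s}: X(!(s & r))=True !(s & r)=True (s & r)=False s=True r=False
s_7={q,r}: X(!(s & r))=False !(s & r)=True (s & r)=False s=False r=True
Evaluating at position 2: result = True

Answer: true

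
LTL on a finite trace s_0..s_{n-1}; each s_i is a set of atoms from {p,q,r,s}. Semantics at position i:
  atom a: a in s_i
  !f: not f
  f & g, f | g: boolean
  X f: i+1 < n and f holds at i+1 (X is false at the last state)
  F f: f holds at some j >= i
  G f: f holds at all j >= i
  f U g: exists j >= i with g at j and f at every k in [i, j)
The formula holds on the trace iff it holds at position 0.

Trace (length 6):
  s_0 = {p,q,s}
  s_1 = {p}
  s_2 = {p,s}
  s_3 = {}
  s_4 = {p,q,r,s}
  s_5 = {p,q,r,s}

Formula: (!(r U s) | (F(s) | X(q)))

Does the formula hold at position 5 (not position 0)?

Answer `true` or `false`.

Answer: true

Derivation:
s_0={p,q,s}: (!(r U s) | (F(s) | X(q)))=True !(r U s)=False (r U s)=True r=False s=True (F(s) | X(q))=True F(s)=True X(q)=False q=True
s_1={p}: (!(r U s) | (F(s) | X(q)))=True !(r U s)=True (r U s)=False r=False s=False (F(s) | X(q))=True F(s)=True X(q)=False q=False
s_2={p,s}: (!(r U s) | (F(s) | X(q)))=True !(r U s)=False (r U s)=True r=False s=True (F(s) | X(q))=True F(s)=True X(q)=False q=False
s_3={}: (!(r U s) | (F(s) | X(q)))=True !(r U s)=True (r U s)=False r=False s=False (F(s) | X(q))=True F(s)=True X(q)=True q=False
s_4={p,q,r,s}: (!(r U s) | (F(s) | X(q)))=True !(r U s)=False (r U s)=True r=True s=True (F(s) | X(q))=True F(s)=True X(q)=True q=True
s_5={p,q,r,s}: (!(r U s) | (F(s) | X(q)))=True !(r U s)=False (r U s)=True r=True s=True (F(s) | X(q))=True F(s)=True X(q)=False q=True
Evaluating at position 5: result = True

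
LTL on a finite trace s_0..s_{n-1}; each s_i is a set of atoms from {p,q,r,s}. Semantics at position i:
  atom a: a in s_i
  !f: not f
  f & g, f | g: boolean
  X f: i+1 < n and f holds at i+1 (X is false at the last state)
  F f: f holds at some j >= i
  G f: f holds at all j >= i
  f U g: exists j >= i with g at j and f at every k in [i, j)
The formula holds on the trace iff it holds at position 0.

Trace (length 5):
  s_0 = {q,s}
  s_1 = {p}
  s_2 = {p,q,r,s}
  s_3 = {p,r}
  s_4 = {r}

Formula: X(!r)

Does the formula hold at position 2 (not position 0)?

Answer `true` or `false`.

Answer: false

Derivation:
s_0={q,s}: X(!r)=True !r=True r=False
s_1={p}: X(!r)=False !r=True r=False
s_2={p,q,r,s}: X(!r)=False !r=False r=True
s_3={p,r}: X(!r)=False !r=False r=True
s_4={r}: X(!r)=False !r=False r=True
Evaluating at position 2: result = False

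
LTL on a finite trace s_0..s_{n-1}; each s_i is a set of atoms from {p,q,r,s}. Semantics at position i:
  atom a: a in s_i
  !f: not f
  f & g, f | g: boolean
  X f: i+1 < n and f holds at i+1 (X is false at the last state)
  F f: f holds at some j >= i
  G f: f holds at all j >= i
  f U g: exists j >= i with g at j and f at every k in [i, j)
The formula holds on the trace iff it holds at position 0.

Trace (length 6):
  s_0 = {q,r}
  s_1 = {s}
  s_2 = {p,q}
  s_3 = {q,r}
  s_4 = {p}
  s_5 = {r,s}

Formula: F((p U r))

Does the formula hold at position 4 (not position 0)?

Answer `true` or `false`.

s_0={q,r}: F((p U r))=True (p U r)=True p=False r=True
s_1={s}: F((p U r))=True (p U r)=False p=False r=False
s_2={p,q}: F((p U r))=True (p U r)=True p=True r=False
s_3={q,r}: F((p U r))=True (p U r)=True p=False r=True
s_4={p}: F((p U r))=True (p U r)=True p=True r=False
s_5={r,s}: F((p U r))=True (p U r)=True p=False r=True
Evaluating at position 4: result = True

Answer: true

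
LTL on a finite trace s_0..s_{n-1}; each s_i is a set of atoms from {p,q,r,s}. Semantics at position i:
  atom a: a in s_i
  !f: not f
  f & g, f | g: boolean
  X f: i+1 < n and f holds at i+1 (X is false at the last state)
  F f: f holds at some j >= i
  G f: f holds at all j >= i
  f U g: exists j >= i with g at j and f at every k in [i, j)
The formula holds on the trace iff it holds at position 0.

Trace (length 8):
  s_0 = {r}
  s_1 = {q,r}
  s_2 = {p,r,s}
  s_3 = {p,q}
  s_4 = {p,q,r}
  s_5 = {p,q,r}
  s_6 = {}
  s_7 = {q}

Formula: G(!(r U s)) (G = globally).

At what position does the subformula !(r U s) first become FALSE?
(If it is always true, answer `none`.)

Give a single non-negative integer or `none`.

s_0={r}: !(r U s)=False (r U s)=True r=True s=False
s_1={q,r}: !(r U s)=False (r U s)=True r=True s=False
s_2={p,r,s}: !(r U s)=False (r U s)=True r=True s=True
s_3={p,q}: !(r U s)=True (r U s)=False r=False s=False
s_4={p,q,r}: !(r U s)=True (r U s)=False r=True s=False
s_5={p,q,r}: !(r U s)=True (r U s)=False r=True s=False
s_6={}: !(r U s)=True (r U s)=False r=False s=False
s_7={q}: !(r U s)=True (r U s)=False r=False s=False
G(!(r U s)) holds globally = False
First violation at position 0.

Answer: 0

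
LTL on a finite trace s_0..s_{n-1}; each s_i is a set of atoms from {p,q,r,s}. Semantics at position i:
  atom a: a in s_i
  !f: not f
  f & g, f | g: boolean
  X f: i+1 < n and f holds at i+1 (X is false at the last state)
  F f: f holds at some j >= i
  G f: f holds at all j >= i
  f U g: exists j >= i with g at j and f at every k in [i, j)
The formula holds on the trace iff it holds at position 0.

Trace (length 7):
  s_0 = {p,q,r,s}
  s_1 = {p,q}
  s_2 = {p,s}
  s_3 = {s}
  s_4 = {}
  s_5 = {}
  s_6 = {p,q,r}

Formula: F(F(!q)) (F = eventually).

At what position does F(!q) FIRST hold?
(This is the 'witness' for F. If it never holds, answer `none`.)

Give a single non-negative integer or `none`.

Answer: 0

Derivation:
s_0={p,q,r,s}: F(!q)=True !q=False q=True
s_1={p,q}: F(!q)=True !q=False q=True
s_2={p,s}: F(!q)=True !q=True q=False
s_3={s}: F(!q)=True !q=True q=False
s_4={}: F(!q)=True !q=True q=False
s_5={}: F(!q)=True !q=True q=False
s_6={p,q,r}: F(!q)=False !q=False q=True
F(F(!q)) holds; first witness at position 0.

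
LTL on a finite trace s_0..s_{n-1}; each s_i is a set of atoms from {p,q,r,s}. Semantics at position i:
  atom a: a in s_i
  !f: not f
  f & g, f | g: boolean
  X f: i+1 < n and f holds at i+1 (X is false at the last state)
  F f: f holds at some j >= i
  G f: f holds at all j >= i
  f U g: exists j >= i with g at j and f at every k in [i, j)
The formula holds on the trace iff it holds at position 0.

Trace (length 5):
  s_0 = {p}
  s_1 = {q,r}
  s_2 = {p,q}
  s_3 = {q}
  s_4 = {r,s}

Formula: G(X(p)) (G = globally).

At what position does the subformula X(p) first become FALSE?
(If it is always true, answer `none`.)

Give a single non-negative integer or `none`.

s_0={p}: X(p)=False p=True
s_1={q,r}: X(p)=True p=False
s_2={p,q}: X(p)=False p=True
s_3={q}: X(p)=False p=False
s_4={r,s}: X(p)=False p=False
G(X(p)) holds globally = False
First violation at position 0.

Answer: 0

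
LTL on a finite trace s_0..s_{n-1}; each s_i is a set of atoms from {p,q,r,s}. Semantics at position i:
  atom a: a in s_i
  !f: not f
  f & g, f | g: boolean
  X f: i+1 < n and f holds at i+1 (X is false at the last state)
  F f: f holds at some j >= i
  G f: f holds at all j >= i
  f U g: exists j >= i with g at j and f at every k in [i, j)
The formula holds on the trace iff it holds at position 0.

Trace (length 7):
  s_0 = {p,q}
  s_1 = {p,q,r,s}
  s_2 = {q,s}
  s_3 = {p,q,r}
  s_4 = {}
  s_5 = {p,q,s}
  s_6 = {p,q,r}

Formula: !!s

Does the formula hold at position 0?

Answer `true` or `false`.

Answer: false

Derivation:
s_0={p,q}: !!s=False !s=True s=False
s_1={p,q,r,s}: !!s=True !s=False s=True
s_2={q,s}: !!s=True !s=False s=True
s_3={p,q,r}: !!s=False !s=True s=False
s_4={}: !!s=False !s=True s=False
s_5={p,q,s}: !!s=True !s=False s=True
s_6={p,q,r}: !!s=False !s=True s=False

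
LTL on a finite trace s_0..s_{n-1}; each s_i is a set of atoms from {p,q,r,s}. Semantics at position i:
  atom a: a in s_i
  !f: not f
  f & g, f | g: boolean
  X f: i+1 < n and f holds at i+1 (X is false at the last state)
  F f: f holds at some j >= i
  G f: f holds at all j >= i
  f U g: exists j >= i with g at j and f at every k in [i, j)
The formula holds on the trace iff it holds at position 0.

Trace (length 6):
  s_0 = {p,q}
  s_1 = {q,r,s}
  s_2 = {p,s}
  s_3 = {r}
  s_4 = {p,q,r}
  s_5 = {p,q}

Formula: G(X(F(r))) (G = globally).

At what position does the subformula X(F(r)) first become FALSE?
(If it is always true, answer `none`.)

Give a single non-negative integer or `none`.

s_0={p,q}: X(F(r))=True F(r)=True r=False
s_1={q,r,s}: X(F(r))=True F(r)=True r=True
s_2={p,s}: X(F(r))=True F(r)=True r=False
s_3={r}: X(F(r))=True F(r)=True r=True
s_4={p,q,r}: X(F(r))=False F(r)=True r=True
s_5={p,q}: X(F(r))=False F(r)=False r=False
G(X(F(r))) holds globally = False
First violation at position 4.

Answer: 4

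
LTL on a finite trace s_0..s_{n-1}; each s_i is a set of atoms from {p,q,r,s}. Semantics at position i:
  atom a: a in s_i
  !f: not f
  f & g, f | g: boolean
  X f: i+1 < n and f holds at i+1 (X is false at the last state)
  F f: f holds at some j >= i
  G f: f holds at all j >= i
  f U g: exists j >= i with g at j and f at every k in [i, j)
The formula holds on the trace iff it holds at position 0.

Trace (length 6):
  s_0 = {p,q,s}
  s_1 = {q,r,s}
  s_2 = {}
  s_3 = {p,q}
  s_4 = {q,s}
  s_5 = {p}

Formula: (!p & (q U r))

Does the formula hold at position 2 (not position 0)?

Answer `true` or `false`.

Answer: false

Derivation:
s_0={p,q,s}: (!p & (q U r))=False !p=False p=True (q U r)=True q=True r=False
s_1={q,r,s}: (!p & (q U r))=True !p=True p=False (q U r)=True q=True r=True
s_2={}: (!p & (q U r))=False !p=True p=False (q U r)=False q=False r=False
s_3={p,q}: (!p & (q U r))=False !p=False p=True (q U r)=False q=True r=False
s_4={q,s}: (!p & (q U r))=False !p=True p=False (q U r)=False q=True r=False
s_5={p}: (!p & (q U r))=False !p=False p=True (q U r)=False q=False r=False
Evaluating at position 2: result = False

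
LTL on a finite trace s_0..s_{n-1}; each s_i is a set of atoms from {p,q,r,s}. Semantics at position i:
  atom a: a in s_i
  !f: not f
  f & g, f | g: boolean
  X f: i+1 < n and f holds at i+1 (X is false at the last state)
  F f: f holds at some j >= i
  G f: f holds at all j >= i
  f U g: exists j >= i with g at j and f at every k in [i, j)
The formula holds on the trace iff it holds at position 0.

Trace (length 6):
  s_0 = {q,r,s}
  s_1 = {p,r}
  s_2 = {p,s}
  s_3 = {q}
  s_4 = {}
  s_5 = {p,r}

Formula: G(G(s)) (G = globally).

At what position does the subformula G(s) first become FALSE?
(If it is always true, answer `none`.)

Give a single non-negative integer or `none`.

s_0={q,r,s}: G(s)=False s=True
s_1={p,r}: G(s)=False s=False
s_2={p,s}: G(s)=False s=True
s_3={q}: G(s)=False s=False
s_4={}: G(s)=False s=False
s_5={p,r}: G(s)=False s=False
G(G(s)) holds globally = False
First violation at position 0.

Answer: 0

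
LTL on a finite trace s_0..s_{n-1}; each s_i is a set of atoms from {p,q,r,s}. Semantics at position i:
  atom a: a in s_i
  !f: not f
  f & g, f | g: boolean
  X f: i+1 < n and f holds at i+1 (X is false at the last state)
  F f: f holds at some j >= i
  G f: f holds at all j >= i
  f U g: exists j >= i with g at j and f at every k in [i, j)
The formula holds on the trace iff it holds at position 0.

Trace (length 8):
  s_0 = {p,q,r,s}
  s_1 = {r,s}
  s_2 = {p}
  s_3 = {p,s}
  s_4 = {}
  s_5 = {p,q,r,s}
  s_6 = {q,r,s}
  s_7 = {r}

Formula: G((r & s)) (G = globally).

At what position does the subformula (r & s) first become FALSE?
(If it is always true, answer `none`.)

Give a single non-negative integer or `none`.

s_0={p,q,r,s}: (r & s)=True r=True s=True
s_1={r,s}: (r & s)=True r=True s=True
s_2={p}: (r & s)=False r=False s=False
s_3={p,s}: (r & s)=False r=False s=True
s_4={}: (r & s)=False r=False s=False
s_5={p,q,r,s}: (r & s)=True r=True s=True
s_6={q,r,s}: (r & s)=True r=True s=True
s_7={r}: (r & s)=False r=True s=False
G((r & s)) holds globally = False
First violation at position 2.

Answer: 2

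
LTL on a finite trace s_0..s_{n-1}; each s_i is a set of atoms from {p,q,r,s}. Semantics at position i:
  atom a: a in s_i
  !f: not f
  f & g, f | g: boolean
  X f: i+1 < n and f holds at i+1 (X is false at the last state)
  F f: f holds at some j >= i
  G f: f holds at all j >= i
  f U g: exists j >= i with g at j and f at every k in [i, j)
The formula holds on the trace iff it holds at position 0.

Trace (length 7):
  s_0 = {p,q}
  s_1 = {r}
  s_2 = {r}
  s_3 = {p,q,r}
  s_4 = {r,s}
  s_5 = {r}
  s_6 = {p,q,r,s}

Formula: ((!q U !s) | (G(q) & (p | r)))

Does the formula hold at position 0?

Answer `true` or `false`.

Answer: true

Derivation:
s_0={p,q}: ((!q U !s) | (G(q) & (p | r)))=True (!q U !s)=True !q=False q=True !s=True s=False (G(q) & (p | r))=False G(q)=False (p | r)=True p=True r=False
s_1={r}: ((!q U !s) | (G(q) & (p | r)))=True (!q U !s)=True !q=True q=False !s=True s=False (G(q) & (p | r))=False G(q)=False (p | r)=True p=False r=True
s_2={r}: ((!q U !s) | (G(q) & (p | r)))=True (!q U !s)=True !q=True q=False !s=True s=False (G(q) & (p | r))=False G(q)=False (p | r)=True p=False r=True
s_3={p,q,r}: ((!q U !s) | (G(q) & (p | r)))=True (!q U !s)=True !q=False q=True !s=True s=False (G(q) & (p | r))=False G(q)=False (p | r)=True p=True r=True
s_4={r,s}: ((!q U !s) | (G(q) & (p | r)))=True (!q U !s)=True !q=True q=False !s=False s=True (G(q) & (p | r))=False G(q)=False (p | r)=True p=False r=True
s_5={r}: ((!q U !s) | (G(q) & (p | r)))=True (!q U !s)=True !q=True q=False !s=True s=False (G(q) & (p | r))=False G(q)=False (p | r)=True p=False r=True
s_6={p,q,r,s}: ((!q U !s) | (G(q) & (p | r)))=True (!q U !s)=False !q=False q=True !s=False s=True (G(q) & (p | r))=True G(q)=True (p | r)=True p=True r=True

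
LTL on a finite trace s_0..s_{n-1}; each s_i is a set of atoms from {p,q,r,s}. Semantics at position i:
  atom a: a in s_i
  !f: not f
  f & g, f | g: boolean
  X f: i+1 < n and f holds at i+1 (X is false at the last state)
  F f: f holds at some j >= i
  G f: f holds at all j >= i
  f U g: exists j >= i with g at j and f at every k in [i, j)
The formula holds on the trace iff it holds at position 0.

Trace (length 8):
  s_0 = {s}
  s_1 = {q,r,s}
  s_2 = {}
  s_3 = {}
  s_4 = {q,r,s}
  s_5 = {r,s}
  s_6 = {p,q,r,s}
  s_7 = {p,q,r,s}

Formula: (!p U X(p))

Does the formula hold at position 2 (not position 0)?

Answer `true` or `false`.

s_0={s}: (!p U X(p))=True !p=True p=False X(p)=False
s_1={q,r,s}: (!p U X(p))=True !p=True p=False X(p)=False
s_2={}: (!p U X(p))=True !p=True p=False X(p)=False
s_3={}: (!p U X(p))=True !p=True p=False X(p)=False
s_4={q,r,s}: (!p U X(p))=True !p=True p=False X(p)=False
s_5={r,s}: (!p U X(p))=True !p=True p=False X(p)=True
s_6={p,q,r,s}: (!p U X(p))=True !p=False p=True X(p)=True
s_7={p,q,r,s}: (!p U X(p))=False !p=False p=True X(p)=False
Evaluating at position 2: result = True

Answer: true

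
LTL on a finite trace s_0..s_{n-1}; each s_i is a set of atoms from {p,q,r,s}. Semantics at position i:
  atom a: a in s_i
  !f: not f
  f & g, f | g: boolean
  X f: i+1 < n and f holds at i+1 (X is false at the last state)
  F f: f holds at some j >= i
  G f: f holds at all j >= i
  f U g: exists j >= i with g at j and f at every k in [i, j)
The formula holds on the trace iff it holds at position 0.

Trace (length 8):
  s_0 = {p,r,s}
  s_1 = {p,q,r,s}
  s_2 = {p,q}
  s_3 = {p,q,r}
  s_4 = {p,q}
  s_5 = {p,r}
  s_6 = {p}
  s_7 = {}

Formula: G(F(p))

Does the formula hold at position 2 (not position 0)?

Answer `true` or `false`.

Answer: false

Derivation:
s_0={p,r,s}: G(F(p))=False F(p)=True p=True
s_1={p,q,r,s}: G(F(p))=False F(p)=True p=True
s_2={p,q}: G(F(p))=False F(p)=True p=True
s_3={p,q,r}: G(F(p))=False F(p)=True p=True
s_4={p,q}: G(F(p))=False F(p)=True p=True
s_5={p,r}: G(F(p))=False F(p)=True p=True
s_6={p}: G(F(p))=False F(p)=True p=True
s_7={}: G(F(p))=False F(p)=False p=False
Evaluating at position 2: result = False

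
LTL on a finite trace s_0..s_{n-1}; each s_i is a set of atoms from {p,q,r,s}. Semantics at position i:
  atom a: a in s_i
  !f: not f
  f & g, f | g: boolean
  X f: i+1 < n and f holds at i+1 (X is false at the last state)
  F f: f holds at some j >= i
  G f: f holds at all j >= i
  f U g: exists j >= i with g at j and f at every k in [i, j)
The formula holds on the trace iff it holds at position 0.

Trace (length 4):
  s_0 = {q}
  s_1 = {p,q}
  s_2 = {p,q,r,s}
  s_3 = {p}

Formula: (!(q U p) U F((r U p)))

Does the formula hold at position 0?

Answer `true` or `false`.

s_0={q}: (!(q U p) U F((r U p)))=True !(q U p)=False (q U p)=True q=True p=False F((r U p))=True (r U p)=False r=False
s_1={p,q}: (!(q U p) U F((r U p)))=True !(q U p)=False (q U p)=True q=True p=True F((r U p))=True (r U p)=True r=False
s_2={p,q,r,s}: (!(q U p) U F((r U p)))=True !(q U p)=False (q U p)=True q=True p=True F((r U p))=True (r U p)=True r=True
s_3={p}: (!(q U p) U F((r U p)))=True !(q U p)=False (q U p)=True q=False p=True F((r U p))=True (r U p)=True r=False

Answer: true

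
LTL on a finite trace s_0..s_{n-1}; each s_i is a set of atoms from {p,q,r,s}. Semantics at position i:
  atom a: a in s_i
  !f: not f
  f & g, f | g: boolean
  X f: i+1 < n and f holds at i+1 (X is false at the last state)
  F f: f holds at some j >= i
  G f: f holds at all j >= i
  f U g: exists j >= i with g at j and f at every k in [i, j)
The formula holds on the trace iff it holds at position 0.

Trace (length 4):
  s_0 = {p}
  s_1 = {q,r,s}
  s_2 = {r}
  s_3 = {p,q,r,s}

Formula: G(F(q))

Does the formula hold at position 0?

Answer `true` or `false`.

s_0={p}: G(F(q))=True F(q)=True q=False
s_1={q,r,s}: G(F(q))=True F(q)=True q=True
s_2={r}: G(F(q))=True F(q)=True q=False
s_3={p,q,r,s}: G(F(q))=True F(q)=True q=True

Answer: true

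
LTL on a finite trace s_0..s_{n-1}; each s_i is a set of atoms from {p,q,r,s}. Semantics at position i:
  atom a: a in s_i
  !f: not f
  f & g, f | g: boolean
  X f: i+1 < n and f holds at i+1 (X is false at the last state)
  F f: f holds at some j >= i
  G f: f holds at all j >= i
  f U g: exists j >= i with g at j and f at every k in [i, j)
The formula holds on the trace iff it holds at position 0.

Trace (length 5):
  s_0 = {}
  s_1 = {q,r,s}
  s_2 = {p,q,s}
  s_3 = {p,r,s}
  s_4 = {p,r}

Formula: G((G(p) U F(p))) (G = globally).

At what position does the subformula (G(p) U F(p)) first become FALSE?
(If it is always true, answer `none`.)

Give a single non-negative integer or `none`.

Answer: none

Derivation:
s_0={}: (G(p) U F(p))=True G(p)=False p=False F(p)=True
s_1={q,r,s}: (G(p) U F(p))=True G(p)=False p=False F(p)=True
s_2={p,q,s}: (G(p) U F(p))=True G(p)=True p=True F(p)=True
s_3={p,r,s}: (G(p) U F(p))=True G(p)=True p=True F(p)=True
s_4={p,r}: (G(p) U F(p))=True G(p)=True p=True F(p)=True
G((G(p) U F(p))) holds globally = True
No violation — formula holds at every position.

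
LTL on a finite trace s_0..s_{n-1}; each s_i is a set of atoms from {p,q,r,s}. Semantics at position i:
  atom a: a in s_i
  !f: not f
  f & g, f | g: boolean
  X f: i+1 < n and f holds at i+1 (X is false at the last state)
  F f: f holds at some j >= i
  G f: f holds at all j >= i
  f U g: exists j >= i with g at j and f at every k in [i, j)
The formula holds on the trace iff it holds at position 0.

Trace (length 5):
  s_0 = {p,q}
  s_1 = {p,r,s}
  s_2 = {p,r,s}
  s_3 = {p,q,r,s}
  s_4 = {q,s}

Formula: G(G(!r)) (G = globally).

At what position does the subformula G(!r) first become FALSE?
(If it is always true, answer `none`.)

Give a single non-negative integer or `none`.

Answer: 0

Derivation:
s_0={p,q}: G(!r)=False !r=True r=False
s_1={p,r,s}: G(!r)=False !r=False r=True
s_2={p,r,s}: G(!r)=False !r=False r=True
s_3={p,q,r,s}: G(!r)=False !r=False r=True
s_4={q,s}: G(!r)=True !r=True r=False
G(G(!r)) holds globally = False
First violation at position 0.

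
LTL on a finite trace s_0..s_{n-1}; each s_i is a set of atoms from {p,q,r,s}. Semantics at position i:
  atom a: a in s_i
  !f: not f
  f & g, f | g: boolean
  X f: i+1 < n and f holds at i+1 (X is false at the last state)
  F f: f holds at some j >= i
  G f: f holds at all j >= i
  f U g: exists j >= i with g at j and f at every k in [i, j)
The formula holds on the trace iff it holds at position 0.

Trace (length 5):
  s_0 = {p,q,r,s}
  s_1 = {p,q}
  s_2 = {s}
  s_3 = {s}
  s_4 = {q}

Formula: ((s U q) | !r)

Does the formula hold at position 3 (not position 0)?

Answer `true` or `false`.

Answer: true

Derivation:
s_0={p,q,r,s}: ((s U q) | !r)=True (s U q)=True s=True q=True !r=False r=True
s_1={p,q}: ((s U q) | !r)=True (s U q)=True s=False q=True !r=True r=False
s_2={s}: ((s U q) | !r)=True (s U q)=True s=True q=False !r=True r=False
s_3={s}: ((s U q) | !r)=True (s U q)=True s=True q=False !r=True r=False
s_4={q}: ((s U q) | !r)=True (s U q)=True s=False q=True !r=True r=False
Evaluating at position 3: result = True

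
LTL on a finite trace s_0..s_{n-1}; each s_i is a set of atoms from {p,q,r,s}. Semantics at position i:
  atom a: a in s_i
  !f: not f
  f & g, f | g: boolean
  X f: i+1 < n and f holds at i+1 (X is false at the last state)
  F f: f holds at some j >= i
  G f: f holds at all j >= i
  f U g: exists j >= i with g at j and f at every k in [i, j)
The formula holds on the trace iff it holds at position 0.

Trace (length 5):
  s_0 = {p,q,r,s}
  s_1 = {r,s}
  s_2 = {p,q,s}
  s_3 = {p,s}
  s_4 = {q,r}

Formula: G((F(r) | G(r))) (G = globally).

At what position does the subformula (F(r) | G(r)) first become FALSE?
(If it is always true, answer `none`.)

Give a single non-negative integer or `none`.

s_0={p,q,r,s}: (F(r) | G(r))=True F(r)=True r=True G(r)=False
s_1={r,s}: (F(r) | G(r))=True F(r)=True r=True G(r)=False
s_2={p,q,s}: (F(r) | G(r))=True F(r)=True r=False G(r)=False
s_3={p,s}: (F(r) | G(r))=True F(r)=True r=False G(r)=False
s_4={q,r}: (F(r) | G(r))=True F(r)=True r=True G(r)=True
G((F(r) | G(r))) holds globally = True
No violation — formula holds at every position.

Answer: none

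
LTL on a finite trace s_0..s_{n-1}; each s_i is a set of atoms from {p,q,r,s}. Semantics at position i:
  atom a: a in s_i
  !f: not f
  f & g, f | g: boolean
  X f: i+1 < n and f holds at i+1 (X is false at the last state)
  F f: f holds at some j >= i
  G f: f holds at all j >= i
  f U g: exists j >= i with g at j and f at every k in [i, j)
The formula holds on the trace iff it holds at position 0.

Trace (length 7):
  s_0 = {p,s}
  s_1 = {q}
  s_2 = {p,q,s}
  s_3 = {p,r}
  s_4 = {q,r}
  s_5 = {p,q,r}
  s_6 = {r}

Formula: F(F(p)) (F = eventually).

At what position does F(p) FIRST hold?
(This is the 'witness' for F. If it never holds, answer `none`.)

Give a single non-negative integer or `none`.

Answer: 0

Derivation:
s_0={p,s}: F(p)=True p=True
s_1={q}: F(p)=True p=False
s_2={p,q,s}: F(p)=True p=True
s_3={p,r}: F(p)=True p=True
s_4={q,r}: F(p)=True p=False
s_5={p,q,r}: F(p)=True p=True
s_6={r}: F(p)=False p=False
F(F(p)) holds; first witness at position 0.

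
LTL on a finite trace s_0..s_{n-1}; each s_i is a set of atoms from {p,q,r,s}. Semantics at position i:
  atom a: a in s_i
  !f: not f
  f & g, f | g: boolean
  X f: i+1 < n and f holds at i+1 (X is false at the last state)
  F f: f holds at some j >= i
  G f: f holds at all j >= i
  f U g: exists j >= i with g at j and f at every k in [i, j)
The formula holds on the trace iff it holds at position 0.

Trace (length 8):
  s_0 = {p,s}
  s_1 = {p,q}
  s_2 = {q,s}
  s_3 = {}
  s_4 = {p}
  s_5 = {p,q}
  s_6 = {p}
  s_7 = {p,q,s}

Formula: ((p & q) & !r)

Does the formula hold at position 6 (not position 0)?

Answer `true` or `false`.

s_0={p,s}: ((p & q) & !r)=False (p & q)=False p=True q=False !r=True r=False
s_1={p,q}: ((p & q) & !r)=True (p & q)=True p=True q=True !r=True r=False
s_2={q,s}: ((p & q) & !r)=False (p & q)=False p=False q=True !r=True r=False
s_3={}: ((p & q) & !r)=False (p & q)=False p=False q=False !r=True r=False
s_4={p}: ((p & q) & !r)=False (p & q)=False p=True q=False !r=True r=False
s_5={p,q}: ((p & q) & !r)=True (p & q)=True p=True q=True !r=True r=False
s_6={p}: ((p & q) & !r)=False (p & q)=False p=True q=False !r=True r=False
s_7={p,q,s}: ((p & q) & !r)=True (p & q)=True p=True q=True !r=True r=False
Evaluating at position 6: result = False

Answer: false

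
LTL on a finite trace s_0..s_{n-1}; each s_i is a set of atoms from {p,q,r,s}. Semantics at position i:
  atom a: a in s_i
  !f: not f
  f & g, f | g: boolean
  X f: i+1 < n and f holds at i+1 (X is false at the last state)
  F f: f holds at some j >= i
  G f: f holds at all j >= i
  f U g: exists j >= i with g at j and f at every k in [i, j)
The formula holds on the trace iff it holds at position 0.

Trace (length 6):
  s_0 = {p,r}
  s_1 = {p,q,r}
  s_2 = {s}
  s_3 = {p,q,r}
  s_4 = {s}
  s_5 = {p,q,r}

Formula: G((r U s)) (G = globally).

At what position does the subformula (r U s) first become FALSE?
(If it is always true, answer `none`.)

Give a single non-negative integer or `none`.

s_0={p,r}: (r U s)=True r=True s=False
s_1={p,q,r}: (r U s)=True r=True s=False
s_2={s}: (r U s)=True r=False s=True
s_3={p,q,r}: (r U s)=True r=True s=False
s_4={s}: (r U s)=True r=False s=True
s_5={p,q,r}: (r U s)=False r=True s=False
G((r U s)) holds globally = False
First violation at position 5.

Answer: 5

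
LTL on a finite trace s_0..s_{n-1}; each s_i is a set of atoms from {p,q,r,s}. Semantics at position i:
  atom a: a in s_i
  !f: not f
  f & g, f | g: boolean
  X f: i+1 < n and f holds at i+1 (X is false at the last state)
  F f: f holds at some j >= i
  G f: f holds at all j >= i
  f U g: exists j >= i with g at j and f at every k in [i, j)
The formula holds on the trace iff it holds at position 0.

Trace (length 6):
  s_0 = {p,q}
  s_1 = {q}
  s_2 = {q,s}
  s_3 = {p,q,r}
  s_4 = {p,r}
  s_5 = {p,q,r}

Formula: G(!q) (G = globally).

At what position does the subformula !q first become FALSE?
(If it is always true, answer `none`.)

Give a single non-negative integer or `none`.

s_0={p,q}: !q=False q=True
s_1={q}: !q=False q=True
s_2={q,s}: !q=False q=True
s_3={p,q,r}: !q=False q=True
s_4={p,r}: !q=True q=False
s_5={p,q,r}: !q=False q=True
G(!q) holds globally = False
First violation at position 0.

Answer: 0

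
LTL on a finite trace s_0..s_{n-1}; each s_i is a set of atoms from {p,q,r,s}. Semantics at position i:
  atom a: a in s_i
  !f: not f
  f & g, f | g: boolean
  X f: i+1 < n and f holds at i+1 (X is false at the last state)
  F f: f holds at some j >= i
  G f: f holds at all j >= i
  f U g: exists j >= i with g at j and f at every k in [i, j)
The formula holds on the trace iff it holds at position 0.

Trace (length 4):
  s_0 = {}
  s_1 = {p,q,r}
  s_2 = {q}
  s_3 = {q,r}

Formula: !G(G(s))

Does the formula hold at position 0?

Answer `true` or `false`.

Answer: true

Derivation:
s_0={}: !G(G(s))=True G(G(s))=False G(s)=False s=False
s_1={p,q,r}: !G(G(s))=True G(G(s))=False G(s)=False s=False
s_2={q}: !G(G(s))=True G(G(s))=False G(s)=False s=False
s_3={q,r}: !G(G(s))=True G(G(s))=False G(s)=False s=False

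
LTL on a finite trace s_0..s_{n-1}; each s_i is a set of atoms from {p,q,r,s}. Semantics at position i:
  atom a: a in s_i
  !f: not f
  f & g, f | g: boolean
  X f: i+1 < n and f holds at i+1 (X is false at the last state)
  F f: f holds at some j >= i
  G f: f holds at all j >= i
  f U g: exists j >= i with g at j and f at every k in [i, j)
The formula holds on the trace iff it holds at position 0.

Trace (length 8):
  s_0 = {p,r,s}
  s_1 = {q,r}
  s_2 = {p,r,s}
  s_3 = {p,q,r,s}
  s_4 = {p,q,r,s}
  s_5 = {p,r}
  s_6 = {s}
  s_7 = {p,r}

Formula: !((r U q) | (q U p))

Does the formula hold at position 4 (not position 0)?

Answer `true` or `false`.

Answer: false

Derivation:
s_0={p,r,s}: !((r U q) | (q U p))=False ((r U q) | (q U p))=True (r U q)=True r=True q=False (q U p)=True p=True
s_1={q,r}: !((r U q) | (q U p))=False ((r U q) | (q U p))=True (r U q)=True r=True q=True (q U p)=True p=False
s_2={p,r,s}: !((r U q) | (q U p))=False ((r U q) | (q U p))=True (r U q)=True r=True q=False (q U p)=True p=True
s_3={p,q,r,s}: !((r U q) | (q U p))=False ((r U q) | (q U p))=True (r U q)=True r=True q=True (q U p)=True p=True
s_4={p,q,r,s}: !((r U q) | (q U p))=False ((r U q) | (q U p))=True (r U q)=True r=True q=True (q U p)=True p=True
s_5={p,r}: !((r U q) | (q U p))=False ((r U q) | (q U p))=True (r U q)=False r=True q=False (q U p)=True p=True
s_6={s}: !((r U q) | (q U p))=True ((r U q) | (q U p))=False (r U q)=False r=False q=False (q U p)=False p=False
s_7={p,r}: !((r U q) | (q U p))=False ((r U q) | (q U p))=True (r U q)=False r=True q=False (q U p)=True p=True
Evaluating at position 4: result = False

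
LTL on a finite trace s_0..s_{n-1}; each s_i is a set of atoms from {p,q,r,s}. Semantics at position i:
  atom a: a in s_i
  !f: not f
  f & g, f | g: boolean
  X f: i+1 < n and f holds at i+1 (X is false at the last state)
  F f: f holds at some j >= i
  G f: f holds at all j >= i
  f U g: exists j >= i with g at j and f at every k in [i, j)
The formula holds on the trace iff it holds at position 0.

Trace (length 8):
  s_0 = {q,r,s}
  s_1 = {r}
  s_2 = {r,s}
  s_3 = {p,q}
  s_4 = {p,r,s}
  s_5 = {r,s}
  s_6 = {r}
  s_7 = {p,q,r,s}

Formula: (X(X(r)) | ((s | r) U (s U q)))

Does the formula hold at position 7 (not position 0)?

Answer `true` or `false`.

s_0={q,r,s}: (X(X(r)) | ((s | r) U (s U q)))=True X(X(r))=True X(r)=True r=True ((s | r) U (s U q))=True (s | r)=True s=True (s U q)=True q=True
s_1={r}: (X(X(r)) | ((s | r) U (s U q)))=True X(X(r))=False X(r)=True r=True ((s | r) U (s U q))=True (s | r)=True s=False (s U q)=False q=False
s_2={r,s}: (X(X(r)) | ((s | r) U (s U q)))=True X(X(r))=True X(r)=False r=True ((s | r) U (s U q))=True (s | r)=True s=True (s U q)=True q=False
s_3={p,q}: (X(X(r)) | ((s | r) U (s U q)))=True X(X(r))=True X(r)=True r=False ((s | r) U (s U q))=True (s | r)=False s=False (s U q)=True q=True
s_4={p,r,s}: (X(X(r)) | ((s | r) U (s U q)))=True X(X(r))=True X(r)=True r=True ((s | r) U (s U q))=True (s | r)=True s=True (s U q)=False q=False
s_5={r,s}: (X(X(r)) | ((s | r) U (s U q)))=True X(X(r))=True X(r)=True r=True ((s | r) U (s U q))=True (s | r)=True s=True (s U q)=False q=False
s_6={r}: (X(X(r)) | ((s | r) U (s U q)))=True X(X(r))=False X(r)=True r=True ((s | r) U (s U q))=True (s | r)=True s=False (s U q)=False q=False
s_7={p,q,r,s}: (X(X(r)) | ((s | r) U (s U q)))=True X(X(r))=False X(r)=False r=True ((s | r) U (s U q))=True (s | r)=True s=True (s U q)=True q=True
Evaluating at position 7: result = True

Answer: true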